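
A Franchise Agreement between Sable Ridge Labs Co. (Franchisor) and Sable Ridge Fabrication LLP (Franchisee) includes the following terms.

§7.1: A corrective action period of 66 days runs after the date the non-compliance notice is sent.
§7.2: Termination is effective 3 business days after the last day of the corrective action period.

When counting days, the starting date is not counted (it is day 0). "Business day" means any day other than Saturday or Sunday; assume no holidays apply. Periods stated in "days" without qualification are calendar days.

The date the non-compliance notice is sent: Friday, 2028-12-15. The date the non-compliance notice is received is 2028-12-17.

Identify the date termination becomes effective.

The last day of the corrective action period: 66 calendar days after 2028-12-15 is 2029-02-19.
The date termination becomes effective: 3 business days after Monday, 2029-02-19, skipping weekends — Feb 20, Feb 21, Feb 22 — lands on Thursday, 2029-02-22.

2029-02-22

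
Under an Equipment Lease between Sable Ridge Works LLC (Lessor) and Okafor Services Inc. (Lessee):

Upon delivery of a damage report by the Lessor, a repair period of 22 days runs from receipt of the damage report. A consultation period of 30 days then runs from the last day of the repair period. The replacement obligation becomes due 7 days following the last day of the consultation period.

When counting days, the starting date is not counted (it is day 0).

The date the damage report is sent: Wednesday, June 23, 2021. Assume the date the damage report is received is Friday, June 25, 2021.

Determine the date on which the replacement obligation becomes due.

Adding 22 calendar days to June 25, 2021 gives July 17, 2021, which is the last day of the repair period.
Adding 30 calendar days to July 17, 2021 gives August 16, 2021, which is the last day of the consultation period.
The date on which the replacement obligation becomes due: August 16, 2021 + 7 days = August 23, 2021.

August 23, 2021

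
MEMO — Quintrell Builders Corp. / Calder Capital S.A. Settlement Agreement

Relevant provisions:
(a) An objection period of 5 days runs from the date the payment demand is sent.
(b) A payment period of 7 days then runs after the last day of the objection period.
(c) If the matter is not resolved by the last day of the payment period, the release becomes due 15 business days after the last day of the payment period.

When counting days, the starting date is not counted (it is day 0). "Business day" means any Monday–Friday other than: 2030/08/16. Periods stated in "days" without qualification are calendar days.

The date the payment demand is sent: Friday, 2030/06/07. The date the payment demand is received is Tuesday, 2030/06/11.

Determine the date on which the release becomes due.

2030/07/10

The last day of the objection period: 5 calendar days after 2030/06/07 is 2030/06/12.
Adding 7 calendar days to 2030/06/12 gives 2030/06/19, which is the last day of the payment period.
The date on which the release becomes due: 15 business days after Wednesday, 2030/06/19, skipping weekends — Jun 20, Jun 21, Jun 24, Jun 25, …, Jul 8, Jul 9, Jul 10 — lands on Wednesday, 2030/07/10.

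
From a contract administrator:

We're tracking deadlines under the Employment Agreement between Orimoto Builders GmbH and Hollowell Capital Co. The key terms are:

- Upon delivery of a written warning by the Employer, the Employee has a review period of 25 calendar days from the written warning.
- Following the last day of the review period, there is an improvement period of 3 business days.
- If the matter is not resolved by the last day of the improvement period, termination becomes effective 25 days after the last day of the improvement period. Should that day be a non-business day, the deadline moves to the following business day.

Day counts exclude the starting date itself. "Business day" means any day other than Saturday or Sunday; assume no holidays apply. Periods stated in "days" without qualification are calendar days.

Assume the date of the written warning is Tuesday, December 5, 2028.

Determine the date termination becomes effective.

January 29, 2029

The last day of the review period: 25 calendar days after December 5, 2028 is December 30, 2028.
From Saturday, December 30, 2028, 3 business days (Jan 1, Jan 2, Jan 3, skipping weekends) brings us to Wednesday, January 3, 2029, which is the last day of the improvement period.
The date termination becomes effective: 25 calendar days after January 3, 2029 is January 28, 2029. That falls on a Sunday, so it rolls to the next business day, Monday, January 29, 2029.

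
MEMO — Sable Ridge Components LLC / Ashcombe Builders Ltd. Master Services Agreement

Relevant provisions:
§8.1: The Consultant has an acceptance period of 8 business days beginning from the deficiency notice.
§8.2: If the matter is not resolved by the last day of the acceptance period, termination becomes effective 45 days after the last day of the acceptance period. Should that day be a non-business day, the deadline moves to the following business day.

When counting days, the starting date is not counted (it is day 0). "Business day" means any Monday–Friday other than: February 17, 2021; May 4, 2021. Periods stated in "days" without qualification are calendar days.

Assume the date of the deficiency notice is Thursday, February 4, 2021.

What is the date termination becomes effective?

The last day of the acceptance period: 8 business days after Thursday, February 4, 2021, skipping weekends — Feb 5, Feb 8, Feb 9, Feb 10, Feb 11, Feb 12, Feb 15, Feb 16 — lands on Tuesday, February 16, 2021.
The date termination becomes effective: 45 calendar days after February 16, 2021 is April 2, 2021. April 2, 2021 is a Friday and is not a listed holiday, so no roll-forward applies.

April 2, 2021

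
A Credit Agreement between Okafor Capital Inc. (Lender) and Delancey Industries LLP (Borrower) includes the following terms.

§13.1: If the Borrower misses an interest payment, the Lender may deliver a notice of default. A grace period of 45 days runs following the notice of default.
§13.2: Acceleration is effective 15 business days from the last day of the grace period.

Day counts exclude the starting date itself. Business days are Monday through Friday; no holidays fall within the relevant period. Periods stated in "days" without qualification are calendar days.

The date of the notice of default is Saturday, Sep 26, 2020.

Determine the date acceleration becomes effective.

The last day of the grace period: Sep 26, 2020 + 45 days = Nov 10, 2020.
The date acceleration becomes effective: 15 business days after Tuesday, Nov 10, 2020, skipping weekends — Nov 11, Nov 12, Nov 13, Nov 16, …, Nov 27, Nov 30, Dec 1 — lands on Tuesday, Dec 1, 2020.

Dec 1, 2020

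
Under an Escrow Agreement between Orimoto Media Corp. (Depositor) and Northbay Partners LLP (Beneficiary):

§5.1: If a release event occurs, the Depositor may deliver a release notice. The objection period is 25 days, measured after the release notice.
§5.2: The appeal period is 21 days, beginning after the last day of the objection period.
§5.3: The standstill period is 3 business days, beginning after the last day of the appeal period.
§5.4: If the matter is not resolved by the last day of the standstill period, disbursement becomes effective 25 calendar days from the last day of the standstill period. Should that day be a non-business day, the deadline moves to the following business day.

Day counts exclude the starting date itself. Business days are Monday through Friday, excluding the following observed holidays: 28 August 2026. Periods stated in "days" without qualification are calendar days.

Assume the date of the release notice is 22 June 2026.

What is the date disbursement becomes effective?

7 September 2026

Adding 25 calendar days to 22 June 2026 gives 17 July 2026, which is the last day of the objection period.
Adding 21 calendar days to 17 July 2026 gives 7 August 2026, which is the last day of the appeal period.
The last day of the standstill period: counting 3 business days from Friday, 7 August 2026 (Aug 10, Aug 11, Aug 12, skipping weekends) reaches Wednesday, 12 August 2026.
The date disbursement becomes effective: 25 calendar days after 12 August 2026 is 6 September 2026. That falls on a Sunday, so it rolls to the next business day, Monday, 7 September 2026.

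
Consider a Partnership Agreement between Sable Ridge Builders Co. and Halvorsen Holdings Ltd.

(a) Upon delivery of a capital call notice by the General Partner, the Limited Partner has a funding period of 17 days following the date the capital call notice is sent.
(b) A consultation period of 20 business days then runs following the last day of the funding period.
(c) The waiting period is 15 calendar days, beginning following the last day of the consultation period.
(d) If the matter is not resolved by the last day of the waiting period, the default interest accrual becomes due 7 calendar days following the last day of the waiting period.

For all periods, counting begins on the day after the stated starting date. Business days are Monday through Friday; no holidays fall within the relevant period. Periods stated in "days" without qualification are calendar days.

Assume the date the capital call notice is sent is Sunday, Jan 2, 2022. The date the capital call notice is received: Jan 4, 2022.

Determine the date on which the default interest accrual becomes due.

Mar 10, 2022

The last day of the funding period: Jan 2, 2022 + 17 days = Jan 19, 2022.
The last day of the consultation period: counting 20 business days from Wednesday, Jan 19, 2022 (Jan 20, Jan 21, Jan 24, Jan 25, …, Feb 14, Feb 15, Feb 16, skipping weekends) reaches Wednesday, Feb 16, 2022.
The last day of the waiting period: Feb 16, 2022 + 15 days = Mar 3, 2022.
Adding 7 calendar days to Mar 3, 2022 gives Mar 10, 2022, which is the date on which the default interest accrual becomes due.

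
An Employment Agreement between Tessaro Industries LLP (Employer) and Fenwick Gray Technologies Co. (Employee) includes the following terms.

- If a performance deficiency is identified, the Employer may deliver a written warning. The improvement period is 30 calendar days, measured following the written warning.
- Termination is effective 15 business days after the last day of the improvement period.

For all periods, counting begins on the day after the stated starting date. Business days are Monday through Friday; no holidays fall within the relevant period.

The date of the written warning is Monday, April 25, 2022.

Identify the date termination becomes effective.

The last day of the improvement period: 30 calendar days after April 25, 2022 is May 25, 2022.
From Wednesday, May 25, 2022, 15 business days (May 26, May 27, May 30, May 31, …, Jun 13, Jun 14, Jun 15, skipping weekends) brings us to Wednesday, June 15, 2022, which is the date termination becomes effective.

June 15, 2022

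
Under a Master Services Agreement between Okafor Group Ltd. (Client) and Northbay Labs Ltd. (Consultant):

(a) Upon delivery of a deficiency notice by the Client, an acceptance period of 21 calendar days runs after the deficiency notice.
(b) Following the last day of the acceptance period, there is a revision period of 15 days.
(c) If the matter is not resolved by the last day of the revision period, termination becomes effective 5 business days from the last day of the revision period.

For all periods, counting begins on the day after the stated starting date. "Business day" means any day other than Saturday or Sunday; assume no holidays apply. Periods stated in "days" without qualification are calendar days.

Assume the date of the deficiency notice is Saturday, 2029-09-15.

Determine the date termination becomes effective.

2029-10-26

The last day of the acceptance period: 21 calendar days after 2029-09-15 is 2029-10-06.
Adding 15 calendar days to 2029-10-06 gives 2029-10-21, which is the last day of the revision period.
From Sunday, 2029-10-21, 5 business days (Oct 22, Oct 23, Oct 24, Oct 25, Oct 26, skipping weekends) brings us to Friday, 2029-10-26, which is the date termination becomes effective.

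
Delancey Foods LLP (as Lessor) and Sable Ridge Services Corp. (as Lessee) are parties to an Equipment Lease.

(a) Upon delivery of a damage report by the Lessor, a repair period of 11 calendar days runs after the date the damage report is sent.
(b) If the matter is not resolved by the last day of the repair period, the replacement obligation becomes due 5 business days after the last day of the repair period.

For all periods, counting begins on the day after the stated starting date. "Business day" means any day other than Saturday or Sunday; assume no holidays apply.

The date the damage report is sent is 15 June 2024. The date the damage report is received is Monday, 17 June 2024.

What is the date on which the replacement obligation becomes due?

Adding 11 calendar days to 15 June 2024 gives 26 June 2024, which is the last day of the repair period.
From Wednesday, 26 June 2024, 5 business days (Jun 27, Jun 28, Jul 1, Jul 2, Jul 3, skipping weekends) brings us to Wednesday, 3 July 2024, which is the date on which the replacement obligation becomes due.

3 July 2024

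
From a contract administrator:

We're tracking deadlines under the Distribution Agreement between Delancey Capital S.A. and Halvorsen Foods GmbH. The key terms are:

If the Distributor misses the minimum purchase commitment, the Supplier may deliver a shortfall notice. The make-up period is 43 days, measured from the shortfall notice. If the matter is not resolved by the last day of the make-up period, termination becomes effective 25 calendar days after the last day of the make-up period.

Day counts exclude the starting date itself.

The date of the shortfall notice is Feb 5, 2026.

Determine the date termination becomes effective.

Apr 14, 2026

The last day of the make-up period: Feb 5, 2026 + 43 days = Mar 20, 2026.
The date termination becomes effective: 25 calendar days after Mar 20, 2026 is Apr 14, 2026.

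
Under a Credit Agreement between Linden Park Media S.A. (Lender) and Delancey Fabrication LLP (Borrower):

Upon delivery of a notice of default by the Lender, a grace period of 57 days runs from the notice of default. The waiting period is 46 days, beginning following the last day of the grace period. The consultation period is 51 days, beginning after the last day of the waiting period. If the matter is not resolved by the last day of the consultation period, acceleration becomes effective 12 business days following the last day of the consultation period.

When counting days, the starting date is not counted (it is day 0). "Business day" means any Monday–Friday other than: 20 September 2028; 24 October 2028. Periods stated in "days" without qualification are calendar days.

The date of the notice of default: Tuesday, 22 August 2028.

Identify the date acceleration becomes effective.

8 February 2029

The last day of the grace period: 22 August 2028 + 57 days = 18 October 2028.
The last day of the waiting period: 46 calendar days after 18 October 2028 is 3 December 2028.
The last day of the consultation period: 3 December 2028 + 51 days = 23 January 2029.
The date acceleration becomes effective: 12 business days after Tuesday, 23 January 2029, skipping weekends — Jan 24, Jan 25, Jan 26, Jan 29, …, Feb 6, Feb 7, Feb 8 — lands on Thursday, 8 February 2029.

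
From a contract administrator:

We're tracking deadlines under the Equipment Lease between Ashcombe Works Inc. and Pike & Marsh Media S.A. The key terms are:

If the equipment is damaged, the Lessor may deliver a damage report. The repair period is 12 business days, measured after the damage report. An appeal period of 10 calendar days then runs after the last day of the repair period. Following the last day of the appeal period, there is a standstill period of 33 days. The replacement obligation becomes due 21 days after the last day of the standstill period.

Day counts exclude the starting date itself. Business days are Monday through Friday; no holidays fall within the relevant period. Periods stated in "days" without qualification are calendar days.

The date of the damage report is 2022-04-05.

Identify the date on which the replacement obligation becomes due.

2022-06-24

The last day of the repair period: counting 12 business days from Tuesday, 2022-04-05 (Apr 6, Apr 7, Apr 8, Apr 11, …, Apr 19, Apr 20, Apr 21, skipping weekends) reaches Thursday, 2022-04-21.
The last day of the appeal period: 2022-04-21 + 10 days = 2022-05-01.
The last day of the standstill period: 2022-05-01 + 33 days = 2022-06-03.
The date on which the replacement obligation becomes due: 21 calendar days after 2022-06-03 is 2022-06-24.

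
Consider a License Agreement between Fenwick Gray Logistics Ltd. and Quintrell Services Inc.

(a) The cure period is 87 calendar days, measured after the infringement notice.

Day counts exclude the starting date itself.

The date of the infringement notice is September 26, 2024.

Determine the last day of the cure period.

The last day of the cure period: 87 calendar days after September 26, 2024 is December 22, 2024.

December 22, 2024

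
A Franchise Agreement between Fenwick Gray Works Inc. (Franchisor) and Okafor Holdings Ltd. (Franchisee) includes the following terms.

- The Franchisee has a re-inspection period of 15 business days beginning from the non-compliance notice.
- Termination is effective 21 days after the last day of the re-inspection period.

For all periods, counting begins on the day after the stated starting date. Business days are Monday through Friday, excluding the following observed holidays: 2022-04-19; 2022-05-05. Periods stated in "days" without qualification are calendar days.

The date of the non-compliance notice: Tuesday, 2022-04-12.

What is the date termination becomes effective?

The last day of the re-inspection period: 15 business days after Tuesday, 2022-04-12, skipping weekends and the listed holiday on Apr 19 — Apr 13, Apr 14, Apr 15, Apr 18, …, May 2, May 3, May 4 — lands on Wednesday, 2022-05-04.
The date termination becomes effective: 2022-05-04 + 21 days = 2022-05-25.

2022-05-25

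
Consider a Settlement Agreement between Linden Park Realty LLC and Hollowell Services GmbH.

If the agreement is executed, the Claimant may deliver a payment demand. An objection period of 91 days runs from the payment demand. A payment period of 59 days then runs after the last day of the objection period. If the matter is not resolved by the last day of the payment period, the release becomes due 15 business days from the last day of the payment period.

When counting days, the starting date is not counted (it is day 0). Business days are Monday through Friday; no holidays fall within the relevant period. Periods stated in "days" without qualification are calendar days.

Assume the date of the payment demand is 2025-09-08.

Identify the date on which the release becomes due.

The last day of the objection period: 91 calendar days after 2025-09-08 is 2025-12-08.
The last day of the payment period: 59 calendar days after 2025-12-08 is 2026-02-05.
The date on which the release becomes due: 15 business days after Thursday, 2026-02-05, skipping weekends — Feb 6, Feb 9, Feb 10, Feb 11, …, Feb 24, Feb 25, Feb 26 — lands on Thursday, 2026-02-26.

2026-02-26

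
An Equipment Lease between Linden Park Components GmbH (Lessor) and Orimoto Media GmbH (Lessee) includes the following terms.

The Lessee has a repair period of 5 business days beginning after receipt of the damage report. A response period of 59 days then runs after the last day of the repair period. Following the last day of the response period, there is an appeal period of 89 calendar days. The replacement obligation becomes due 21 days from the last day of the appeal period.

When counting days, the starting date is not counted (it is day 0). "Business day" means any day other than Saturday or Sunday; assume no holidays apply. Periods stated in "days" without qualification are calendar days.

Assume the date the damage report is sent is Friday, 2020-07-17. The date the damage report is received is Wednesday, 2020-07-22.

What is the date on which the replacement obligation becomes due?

2021-01-14

The last day of the repair period: 5 business days after Wednesday, 2020-07-22, skipping weekends — Jul 23, Jul 24, Jul 27, Jul 28, Jul 29 — lands on Wednesday, 2020-07-29.
The last day of the response period: 2020-07-29 + 59 days = 2020-09-26.
Adding 89 calendar days to 2020-09-26 gives 2020-12-24, which is the last day of the appeal period.
The date on which the replacement obligation becomes due: 2020-12-24 + 21 days = 2021-01-14.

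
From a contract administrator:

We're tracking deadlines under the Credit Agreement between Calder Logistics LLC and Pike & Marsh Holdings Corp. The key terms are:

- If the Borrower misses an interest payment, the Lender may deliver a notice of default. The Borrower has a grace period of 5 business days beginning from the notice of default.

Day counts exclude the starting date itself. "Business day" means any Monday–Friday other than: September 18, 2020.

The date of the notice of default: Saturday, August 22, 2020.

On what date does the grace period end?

From Saturday, August 22, 2020, 5 business days (Aug 24, Aug 25, Aug 26, Aug 27, Aug 28, skipping weekends) brings us to Friday, August 28, 2020, which is the last day of the grace period.

August 28, 2020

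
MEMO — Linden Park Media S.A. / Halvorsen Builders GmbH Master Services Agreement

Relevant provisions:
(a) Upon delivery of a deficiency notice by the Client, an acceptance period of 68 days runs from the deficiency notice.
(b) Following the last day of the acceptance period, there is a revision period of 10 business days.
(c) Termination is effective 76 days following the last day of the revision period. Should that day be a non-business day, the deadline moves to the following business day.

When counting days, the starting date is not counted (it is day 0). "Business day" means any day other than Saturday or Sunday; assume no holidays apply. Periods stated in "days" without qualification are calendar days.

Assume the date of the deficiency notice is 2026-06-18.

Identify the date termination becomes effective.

The last day of the acceptance period: 2026-06-18 + 68 days = 2026-08-25.
The last day of the revision period: counting 10 business days from Tuesday, 2026-08-25 (Aug 26, Aug 27, Aug 28, Aug 31, Sep 1, Sep 2, Sep 3, Sep 4, Sep 7, Sep 8, skipping weekends) reaches Tuesday, 2026-09-08.
The date termination becomes effective: 76 calendar days after 2026-09-08 is 2026-11-23. 2026-11-23 is a Monday, so no roll-forward applies.

2026-11-23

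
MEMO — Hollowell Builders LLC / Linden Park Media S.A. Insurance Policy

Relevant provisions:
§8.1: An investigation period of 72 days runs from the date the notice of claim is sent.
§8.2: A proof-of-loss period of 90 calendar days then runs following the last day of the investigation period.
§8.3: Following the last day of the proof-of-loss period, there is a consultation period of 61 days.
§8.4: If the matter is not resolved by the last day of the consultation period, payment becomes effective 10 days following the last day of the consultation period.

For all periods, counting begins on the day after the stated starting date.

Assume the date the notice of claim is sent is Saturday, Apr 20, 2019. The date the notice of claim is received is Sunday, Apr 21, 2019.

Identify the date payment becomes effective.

Adding 72 calendar days to Apr 20, 2019 gives Jul 1, 2019, which is the last day of the investigation period.
The last day of the proof-of-loss period: 90 calendar days after Jul 1, 2019 is Sep 29, 2019.
The last day of the consultation period: 61 calendar days after Sep 29, 2019 is Nov 29, 2019.
Adding 10 calendar days to Nov 29, 2019 gives Dec 9, 2019, which is the date payment becomes effective.

Dec 9, 2019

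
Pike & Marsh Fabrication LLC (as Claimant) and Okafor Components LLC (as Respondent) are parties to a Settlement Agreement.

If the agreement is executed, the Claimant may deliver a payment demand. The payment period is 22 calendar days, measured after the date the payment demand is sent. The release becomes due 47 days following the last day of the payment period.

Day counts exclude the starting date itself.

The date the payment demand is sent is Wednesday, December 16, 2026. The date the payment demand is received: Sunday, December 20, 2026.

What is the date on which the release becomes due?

The last day of the payment period: December 16, 2026 + 22 days = January 7, 2027.
The date on which the release becomes due: January 7, 2027 + 47 days = February 23, 2027.

February 23, 2027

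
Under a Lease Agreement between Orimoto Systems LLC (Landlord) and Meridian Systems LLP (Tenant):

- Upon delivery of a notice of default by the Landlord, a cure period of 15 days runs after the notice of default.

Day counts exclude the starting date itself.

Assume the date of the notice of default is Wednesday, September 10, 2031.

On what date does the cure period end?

September 25, 2031

The last day of the cure period: 15 calendar days after September 10, 2031 is September 25, 2031.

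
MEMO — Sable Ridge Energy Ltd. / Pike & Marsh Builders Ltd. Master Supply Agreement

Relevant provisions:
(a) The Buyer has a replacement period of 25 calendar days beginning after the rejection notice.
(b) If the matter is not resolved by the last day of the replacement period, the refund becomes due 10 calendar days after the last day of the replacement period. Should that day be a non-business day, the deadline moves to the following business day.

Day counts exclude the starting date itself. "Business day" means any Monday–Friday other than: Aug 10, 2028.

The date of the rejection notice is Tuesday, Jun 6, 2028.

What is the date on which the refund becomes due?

The last day of the replacement period: Jun 6, 2028 + 25 days = Jul 1, 2028.
Adding 10 calendar days to Jul 1, 2028 gives Jul 11, 2028, which is the date on which the refund becomes due. Jul 11, 2028 is a Tuesday and is not a listed holiday, so no roll-forward applies.

Jul 11, 2028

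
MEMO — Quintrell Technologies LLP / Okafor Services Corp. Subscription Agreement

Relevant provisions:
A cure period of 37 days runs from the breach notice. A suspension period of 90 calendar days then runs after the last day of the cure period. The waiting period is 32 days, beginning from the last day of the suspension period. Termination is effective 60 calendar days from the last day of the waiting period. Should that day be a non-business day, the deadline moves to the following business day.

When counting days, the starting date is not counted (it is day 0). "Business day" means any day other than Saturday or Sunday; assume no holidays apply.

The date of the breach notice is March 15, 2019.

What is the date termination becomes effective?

The last day of the cure period: 37 calendar days after March 15, 2019 is April 21, 2019.
The last day of the suspension period: April 21, 2019 + 90 days = July 20, 2019.
Adding 32 calendar days to July 20, 2019 gives August 21, 2019, which is the last day of the waiting period.
The date termination becomes effective: 60 calendar days after August 21, 2019 is October 20, 2019. That falls on a Sunday, so it rolls to the next business day, Monday, October 21, 2019.

October 21, 2019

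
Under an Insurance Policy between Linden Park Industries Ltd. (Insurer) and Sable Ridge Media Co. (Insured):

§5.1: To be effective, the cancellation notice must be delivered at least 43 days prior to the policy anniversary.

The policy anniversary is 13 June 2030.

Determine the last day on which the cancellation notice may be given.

1 May 2030

Counting back 43 calendar days from 13 June 2030 gives 1 May 2030.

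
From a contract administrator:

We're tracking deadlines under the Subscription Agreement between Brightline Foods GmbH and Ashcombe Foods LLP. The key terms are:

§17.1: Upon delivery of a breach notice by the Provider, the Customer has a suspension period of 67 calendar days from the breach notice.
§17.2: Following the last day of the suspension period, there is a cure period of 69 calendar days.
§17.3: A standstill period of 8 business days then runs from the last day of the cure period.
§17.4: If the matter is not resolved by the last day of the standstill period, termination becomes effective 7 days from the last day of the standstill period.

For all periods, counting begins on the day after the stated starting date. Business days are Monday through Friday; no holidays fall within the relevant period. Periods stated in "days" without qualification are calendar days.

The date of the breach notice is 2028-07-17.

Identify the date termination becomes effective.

2028-12-19

The last day of the suspension period: 67 calendar days after 2028-07-17 is 2028-09-22.
The last day of the cure period: 69 calendar days after 2028-09-22 is 2028-11-30.
From Thursday, 2028-11-30, 8 business days (Dec 1, Dec 4, Dec 5, Dec 6, Dec 7, Dec 8, Dec 11, Dec 12, skipping weekends) brings us to Tuesday, 2028-12-12, which is the last day of the standstill period.
The date termination becomes effective: 7 calendar days after 2028-12-12 is 2028-12-19.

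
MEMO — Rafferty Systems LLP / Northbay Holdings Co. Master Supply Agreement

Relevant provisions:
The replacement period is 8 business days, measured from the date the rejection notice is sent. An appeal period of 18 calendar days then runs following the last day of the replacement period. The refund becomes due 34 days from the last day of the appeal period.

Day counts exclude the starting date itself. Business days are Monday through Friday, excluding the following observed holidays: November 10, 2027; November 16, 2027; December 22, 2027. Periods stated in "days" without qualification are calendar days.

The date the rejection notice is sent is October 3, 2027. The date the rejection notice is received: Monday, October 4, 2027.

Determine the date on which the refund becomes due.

December 4, 2027

From Sunday, October 3, 2027, 8 business days (Oct 4, Oct 5, Oct 6, Oct 7, Oct 8, Oct 11, Oct 12, Oct 13, skipping weekends) brings us to Wednesday, October 13, 2027, which is the last day of the replacement period.
The last day of the appeal period: 18 calendar days after October 13, 2027 is October 31, 2027.
The date on which the refund becomes due: 34 calendar days after October 31, 2027 is December 4, 2027.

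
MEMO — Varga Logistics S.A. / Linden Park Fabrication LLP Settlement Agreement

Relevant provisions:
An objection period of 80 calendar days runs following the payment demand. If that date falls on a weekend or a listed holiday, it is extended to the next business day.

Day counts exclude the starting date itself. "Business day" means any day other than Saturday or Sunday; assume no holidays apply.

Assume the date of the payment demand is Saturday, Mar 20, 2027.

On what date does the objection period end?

Jun 8, 2027

The last day of the objection period: 80 calendar days after Mar 20, 2027 is Jun 8, 2027. Jun 8, 2027 is a Tuesday, so no roll-forward applies.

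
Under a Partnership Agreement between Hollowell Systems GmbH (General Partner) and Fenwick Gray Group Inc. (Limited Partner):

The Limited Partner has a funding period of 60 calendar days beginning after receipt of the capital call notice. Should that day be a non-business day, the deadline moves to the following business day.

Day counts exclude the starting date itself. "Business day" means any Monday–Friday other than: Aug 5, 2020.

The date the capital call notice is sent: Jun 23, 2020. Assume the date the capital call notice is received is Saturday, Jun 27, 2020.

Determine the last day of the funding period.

Aug 26, 2020

Adding 60 calendar days to Jun 27, 2020 gives Aug 26, 2020, which is the last day of the funding period. Aug 26, 2020 is a Wednesday and is not a listed holiday, so no roll-forward applies.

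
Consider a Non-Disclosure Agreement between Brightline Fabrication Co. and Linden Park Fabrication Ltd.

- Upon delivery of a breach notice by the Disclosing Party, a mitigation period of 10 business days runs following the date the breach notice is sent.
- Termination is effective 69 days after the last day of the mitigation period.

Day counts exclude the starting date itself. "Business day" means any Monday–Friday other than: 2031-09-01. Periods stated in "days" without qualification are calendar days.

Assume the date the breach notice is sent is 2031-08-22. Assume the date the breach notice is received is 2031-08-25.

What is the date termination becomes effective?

2031-11-16

The last day of the mitigation period: counting 10 business days from Friday, 2031-08-22 (Aug 25, Aug 26, Aug 27, Aug 28, Aug 29, Sep 2, Sep 3, Sep 4, Sep 5, Sep 8, skipping weekends and the listed holiday on Sep 1) reaches Monday, 2031-09-08.
The date termination becomes effective: 69 calendar days after 2031-09-08 is 2031-11-16.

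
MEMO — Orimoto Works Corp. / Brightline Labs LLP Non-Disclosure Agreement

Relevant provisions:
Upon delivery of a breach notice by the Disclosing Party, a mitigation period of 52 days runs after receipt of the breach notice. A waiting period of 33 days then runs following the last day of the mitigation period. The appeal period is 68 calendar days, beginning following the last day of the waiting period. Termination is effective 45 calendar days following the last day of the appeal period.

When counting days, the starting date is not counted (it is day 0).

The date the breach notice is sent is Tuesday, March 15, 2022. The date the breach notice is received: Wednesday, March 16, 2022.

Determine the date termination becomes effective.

September 30, 2022

The last day of the mitigation period: March 16, 2022 + 52 days = May 7, 2022.
The last day of the waiting period: 33 calendar days after May 7, 2022 is June 9, 2022.
Adding 68 calendar days to June 9, 2022 gives August 16, 2022, which is the last day of the appeal period.
The date termination becomes effective: August 16, 2022 + 45 days = September 30, 2022.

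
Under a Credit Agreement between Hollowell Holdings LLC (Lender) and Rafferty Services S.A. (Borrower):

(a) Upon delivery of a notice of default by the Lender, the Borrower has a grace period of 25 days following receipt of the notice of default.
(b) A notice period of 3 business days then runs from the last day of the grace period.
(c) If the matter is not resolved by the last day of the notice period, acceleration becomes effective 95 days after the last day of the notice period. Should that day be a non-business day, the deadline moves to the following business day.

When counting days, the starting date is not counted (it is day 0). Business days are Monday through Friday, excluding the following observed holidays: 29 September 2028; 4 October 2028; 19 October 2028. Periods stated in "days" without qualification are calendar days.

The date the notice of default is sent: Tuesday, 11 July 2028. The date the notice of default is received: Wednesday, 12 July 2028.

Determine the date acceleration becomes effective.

13 November 2028

Adding 25 calendar days to 12 July 2028 gives 6 August 2028, which is the last day of the grace period.
The last day of the notice period: 3 business days after Sunday, 6 August 2028, skipping weekends — Aug 7, Aug 8, Aug 9 — lands on Wednesday, 9 August 2028.
The date acceleration becomes effective: 9 August 2028 + 95 days = 12 November 2028. That falls on a Sunday, so it rolls to the next business day, Monday, 13 November 2028.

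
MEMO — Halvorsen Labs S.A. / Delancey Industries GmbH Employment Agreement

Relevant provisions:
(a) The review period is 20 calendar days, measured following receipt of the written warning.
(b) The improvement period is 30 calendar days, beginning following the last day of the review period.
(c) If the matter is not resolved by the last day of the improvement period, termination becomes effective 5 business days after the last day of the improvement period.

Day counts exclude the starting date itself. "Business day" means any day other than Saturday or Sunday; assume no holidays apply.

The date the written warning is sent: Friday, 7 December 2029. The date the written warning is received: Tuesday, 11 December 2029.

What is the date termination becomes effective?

The last day of the review period: 20 calendar days after 11 December 2029 is 31 December 2029.
The last day of the improvement period: 31 December 2029 + 30 days = 30 January 2030.
The date termination becomes effective: counting 5 business days from Wednesday, 30 January 2030 (Jan 31, Feb 1, Feb 4, Feb 5, Feb 6, skipping weekends) reaches Wednesday, 6 February 2030.

6 February 2030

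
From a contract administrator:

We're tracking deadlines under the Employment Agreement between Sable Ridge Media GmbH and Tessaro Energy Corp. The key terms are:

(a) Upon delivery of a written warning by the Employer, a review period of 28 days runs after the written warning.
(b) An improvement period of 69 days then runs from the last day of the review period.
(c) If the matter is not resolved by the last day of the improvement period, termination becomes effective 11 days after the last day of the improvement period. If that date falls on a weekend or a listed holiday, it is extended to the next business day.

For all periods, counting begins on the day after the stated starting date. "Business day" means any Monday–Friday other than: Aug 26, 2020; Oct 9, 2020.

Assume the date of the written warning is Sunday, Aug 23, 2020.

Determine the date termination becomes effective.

Dec 9, 2020

The last day of the review period: Aug 23, 2020 + 28 days = Sep 20, 2020.
The last day of the improvement period: Sep 20, 2020 + 69 days = Nov 28, 2020.
The date termination becomes effective: Nov 28, 2020 + 11 days = Dec 9, 2020. Dec 9, 2020 is a Wednesday and is not a listed holiday, so no roll-forward applies.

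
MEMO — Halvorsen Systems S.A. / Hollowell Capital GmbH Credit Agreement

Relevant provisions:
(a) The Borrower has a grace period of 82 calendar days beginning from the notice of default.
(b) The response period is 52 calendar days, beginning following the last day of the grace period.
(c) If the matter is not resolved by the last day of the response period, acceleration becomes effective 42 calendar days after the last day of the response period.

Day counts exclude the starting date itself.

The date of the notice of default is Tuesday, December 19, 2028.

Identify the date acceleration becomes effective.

Adding 82 calendar days to December 19, 2028 gives March 11, 2029, which is the last day of the grace period.
The last day of the response period: 52 calendar days after March 11, 2029 is May 2, 2029.
The date acceleration becomes effective: May 2, 2029 + 42 days = June 13, 2029.

June 13, 2029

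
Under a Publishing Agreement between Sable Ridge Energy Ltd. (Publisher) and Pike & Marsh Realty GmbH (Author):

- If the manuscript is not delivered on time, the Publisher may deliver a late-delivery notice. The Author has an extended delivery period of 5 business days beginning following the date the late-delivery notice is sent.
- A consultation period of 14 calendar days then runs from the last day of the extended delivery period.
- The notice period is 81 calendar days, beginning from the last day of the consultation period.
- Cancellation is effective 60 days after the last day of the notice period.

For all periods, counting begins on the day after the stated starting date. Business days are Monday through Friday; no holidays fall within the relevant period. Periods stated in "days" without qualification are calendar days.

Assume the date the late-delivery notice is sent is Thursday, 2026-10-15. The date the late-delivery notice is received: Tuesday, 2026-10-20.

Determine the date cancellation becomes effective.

2027-03-26

From Thursday, 2026-10-15, 5 business days (Oct 16, Oct 19, Oct 20, Oct 21, Oct 22, skipping weekends) brings us to Thursday, 2026-10-22, which is the last day of the extended delivery period.
Adding 14 calendar days to 2026-10-22 gives 2026-11-05, which is the last day of the consultation period.
The last day of the notice period: 81 calendar days after 2026-11-05 is 2027-01-25.
Adding 60 calendar days to 2027-01-25 gives 2027-03-26, which is the date cancellation becomes effective.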